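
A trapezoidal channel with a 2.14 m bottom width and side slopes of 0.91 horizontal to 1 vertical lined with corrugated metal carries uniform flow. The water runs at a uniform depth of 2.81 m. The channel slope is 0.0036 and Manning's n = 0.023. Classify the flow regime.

subcritical

With bottom width b = 2.14 m and side slope z = 0.91: A = (b + zy)y = (2.14 + 0.91×2.81)×2.81 = 13.2 m²; P = b + 2y√(1+z²) = 2.14 + 2×2.81×1.352 = 9.739 m.
Hydraulic radius R = A/P = 13.2/9.739 = 1.355 m.
V = (1/n) R^(2/3) √S = (1/0.023) × 1.355^(2/3) × √0.0036 = 3.195 m/s. Hydraulic depth D_h = A/T = 13.2/7.254 = 1.819 m.
Froude number Fr = V/√(g·D_h) = 3.195/√(9.81×1.819) = 0.756, which is less than 1, so the flow is subcritical.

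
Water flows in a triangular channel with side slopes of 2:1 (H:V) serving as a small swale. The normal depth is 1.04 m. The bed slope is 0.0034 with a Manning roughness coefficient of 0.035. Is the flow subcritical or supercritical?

For a triangular section with side slope z = 2: A = zy² = 2×1.04² = 2.163 m²; P = 2y√(1+z²) = 2×1.04×2.236 = 4.651 m.
Hydraulic radius R = A/P = 2.163/4.651 = 0.4651 m.
V = (1/n) R^(2/3) √S = (1/0.035) × 0.4651^(2/3) × √0.0034 = 1 m/s. Hydraulic depth D_h = A/T = 2.163/4.16 = 0.52 m.
Froude number Fr = V/√(g·D_h) = 1/√(9.81×0.52) = 0.443, which is less than 1, so the flow is subcritical.

subcritical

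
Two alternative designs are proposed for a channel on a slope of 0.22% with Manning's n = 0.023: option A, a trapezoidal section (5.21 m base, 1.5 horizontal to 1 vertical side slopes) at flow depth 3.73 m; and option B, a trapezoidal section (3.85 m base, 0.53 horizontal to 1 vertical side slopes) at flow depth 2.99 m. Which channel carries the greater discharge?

Channel A: With bottom width b = 5.21 m and side slope z = 1.5: A = (b + zy)y = (5.21 + 1.5×3.73)×3.73 = 40.3 m²; P = b + 2y√(1+z²) = 5.21 + 2×3.73×1.803 = 18.66 m. Hydraulic radius R = A/P = 40.3/18.66 = 2.16 m. Q_A = (1/0.023)·40.3·2.16^(2/3)·√0.0022 = 137.3 m³/s.
Channel B: With bottom width b = 3.85 m and side slope z = 0.53: A = (b + zy)y = (3.85 + 0.53×2.99)×2.99 = 16.25 m²; P = b + 2y√(1+z²) = 3.85 + 2×2.99×1.132 = 10.62 m. Hydraulic radius R = A/P = 16.25/10.62 = 1.53 m. Q_B = (1/0.023)·16.25·1.53^(2/3)·√0.0022 = 44.01 m³/s.
Q_A = 137.3 m³/s vs Q_B = 44.01 m³/s, so channel A carries more.

channel A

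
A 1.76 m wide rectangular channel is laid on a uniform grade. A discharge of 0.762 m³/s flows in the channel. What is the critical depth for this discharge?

For a rectangular channel, critical depth y_c = (q²/g)^(1/3) where q = Q/b = 0.762/1.76 = 0.433 m²/s.
So y_c = (0.433²/9.81)^(1/3) = 0.267 m.

y_c = 0.267 m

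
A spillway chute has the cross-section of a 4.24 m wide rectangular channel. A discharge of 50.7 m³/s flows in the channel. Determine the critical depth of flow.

For a rectangular channel, critical depth y_c = (q²/g)^(1/3) where q = Q/b = 50.7/4.24 = 11.96 m²/s.
So y_c = (11.96²/9.81)^(1/3) = 2.44 m.

y_c = 2.44 m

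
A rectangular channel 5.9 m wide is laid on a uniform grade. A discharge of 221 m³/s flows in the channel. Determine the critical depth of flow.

For a rectangular channel, critical depth y_c = (q²/g)^(1/3) where q = Q/b = 221/5.9 = 37.46 m²/s.
So y_c = (37.46²/9.81)^(1/3) = 5.23 m.

y_c = 5.23 m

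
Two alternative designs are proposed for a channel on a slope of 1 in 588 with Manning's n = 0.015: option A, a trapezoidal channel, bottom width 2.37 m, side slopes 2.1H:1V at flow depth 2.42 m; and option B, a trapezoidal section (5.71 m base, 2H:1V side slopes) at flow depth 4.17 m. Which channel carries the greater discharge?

channel B

Channel A: With bottom width b = 2.37 m and side slope z = 2.1: A = (b + zy)y = (2.37 + 2.1×2.42)×2.42 = 18.03 m²; P = b + 2y√(1+z²) = 2.37 + 2×2.42×2.326 = 13.63 m. Hydraulic radius R = A/P = 18.03/13.63 = 1.323 m. Q_A = (1/0.015)·18.03·1.323^(2/3)·√0.001701 = 59.76 m³/s.
Channel B: With bottom width b = 5.71 m and side slope z = 2: A = (b + zy)y = (5.71 + 2×4.17)×4.17 = 58.59 m²; P = b + 2y√(1+z²) = 5.71 + 2×4.17×2.236 = 24.36 m. Hydraulic radius R = A/P = 58.59/24.36 = 2.405 m. Q_B = (1/0.015)·58.59·2.405^(2/3)·√0.001701 = 289.2 m³/s.
Q_A = 59.76 m³/s vs Q_B = 289.2 m³/s, so channel B carries more.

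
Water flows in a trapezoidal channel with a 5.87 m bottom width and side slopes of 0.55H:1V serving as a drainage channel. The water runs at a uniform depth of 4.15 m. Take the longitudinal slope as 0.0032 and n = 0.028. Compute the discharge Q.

Q = 116 m³/s

With bottom width b = 5.87 m and side slope z = 0.55: A = (b + zy)y = (5.87 + 0.55×4.15)×4.15 = 33.83 m²; P = b + 2y√(1+z²) = 5.87 + 2×4.15×1.141 = 15.34 m.
Hydraulic radius R = A/P = 33.83/15.34 = 2.205 m.
Manning's equation: Q = (1/n) A R^(2/3) S^(1/2) = (1/0.028) × 33.83 × 2.205^(2/3) × 0.0032^(1/2) = 116 m³/s.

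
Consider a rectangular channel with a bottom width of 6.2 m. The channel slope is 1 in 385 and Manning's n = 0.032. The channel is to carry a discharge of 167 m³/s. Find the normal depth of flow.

y_n = 9.59 m

Manning's equation rearranged: A R^(2/3) = nQ / (1·√S) = 0.032 × 167 / (√0.002597) = 104.9.
At y = 7.4 m: A R^(2/3) = 77.25 — too small.
At y = 10.4 m: A R^(2/3) = 115.2 — too large.
At y = 9.59 m: A R^(2/3) = 104.9 — close enough.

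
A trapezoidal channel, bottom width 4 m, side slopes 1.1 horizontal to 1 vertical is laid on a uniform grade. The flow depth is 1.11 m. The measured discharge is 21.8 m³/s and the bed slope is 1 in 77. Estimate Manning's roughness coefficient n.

n = 0.026

With bottom width b = 4 m and side slope z = 1.1: A = (b + zy)y = (4 + 1.1×1.11)×1.11 = 5.795 m²; P = b + 2y√(1+z²) = 4 + 2×1.11×1.487 = 7.3 m.
Hydraulic radius R = A/P = 5.795/7.3 = 0.7938 m.
Rearranging Manning's equation: n = (1/Q) A R^(2/3) S^(1/2) = (1/21.8) × 5.795 × 0.7938^(2/3) × √0.01299 = 0.026.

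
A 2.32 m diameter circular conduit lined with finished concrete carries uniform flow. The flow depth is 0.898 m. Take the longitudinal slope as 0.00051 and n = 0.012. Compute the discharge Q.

For a circular section of diameter D = 2.32 m at depth y = 0.898 m, the central angle is θ = 2 arccos(1 − 2y/D) = 2.686 rad. Then A = (D²/8)(θ − sin θ) = 1.511 m² and P = Dθ/2 = 3.116 m.
Hydraulic radius R = A/P = 1.511/3.116 = 0.485 m.
Manning's equation: Q = (1/n) A R^(2/3) S^(1/2) = (1/0.012) × 1.511 × 0.485^(2/3) × 0.00051^(1/2) = 1.76 m³/s.

Q = 1.76 m³/s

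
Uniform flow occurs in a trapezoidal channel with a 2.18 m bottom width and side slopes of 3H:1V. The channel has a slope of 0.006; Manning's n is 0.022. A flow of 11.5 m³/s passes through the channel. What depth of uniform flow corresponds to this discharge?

Manning's equation rearranged: A R^(2/3) = nQ / (1·√S) = 0.022 × 11.5 / (√0.006) = 3.266.
At y = 1.2 m: A R^(2/3) = 5.52 — too large.
At y = 0.803 m: A R^(2/3) = 2.345 — too small.
At y = 0.94 m: A R^(2/3) = 3.263 — matches.

y_n = 0.94 m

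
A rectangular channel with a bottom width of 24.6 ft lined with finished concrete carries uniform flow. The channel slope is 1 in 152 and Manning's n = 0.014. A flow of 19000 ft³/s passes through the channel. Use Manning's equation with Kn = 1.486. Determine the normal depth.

Manning's equation rearranged: A R^(2/3) = nQ / (1.486·√S) = 0.014 × 19000 / (1.486 × √0.006579) = 2207.
Trying y = 19 ft: A R^(2/3) = 1786 — low.
Trying y = 28.6 ft: A R^(2/3) = 2953 — high.
Trying y = 22.5 ft: A R^(2/3) = 2205 — close enough.

y_n = 22.5 ft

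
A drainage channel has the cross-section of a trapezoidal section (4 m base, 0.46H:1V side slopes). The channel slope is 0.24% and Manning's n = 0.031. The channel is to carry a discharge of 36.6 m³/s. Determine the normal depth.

Manning's equation rearranged: A R^(2/3) = nQ / (1·√S) = 0.031 × 36.6 / (√0.0024) = 23.16.
At y = 4 m: A R^(2/3) = 34.88 — high.
At y = 2.2 m: A R^(2/3) = 12.77 — low.
At y = 3.15 m: A R^(2/3) = 23.18 — close enough.

y_n = 3.15 m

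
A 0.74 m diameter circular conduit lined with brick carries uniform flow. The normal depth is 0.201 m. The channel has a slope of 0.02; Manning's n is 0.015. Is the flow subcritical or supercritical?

supercritical

For a circular section of diameter D = 0.74 m at depth y = 0.201 m, the central angle is θ = 2 arccos(1 − 2y/D) = 2.193 rad. Then A = (D²/8)(θ − sin θ) = 0.09448 m² and P = Dθ/2 = 0.8114 m.
Hydraulic radius R = A/P = 0.09448/0.8114 = 0.1164 m.
V = (1/n) R^(2/3) √S = (1/0.015) × 0.1164^(2/3) × √0.02 = 2.248 m/s. Hydraulic depth D_h = A/T = 0.09448/0.6583 = 0.1435 m.
Froude number Fr = V/√(g·D_h) = 2.248/√(9.81×0.1435) = 1.89, which is greater than 1, so the flow is supercritical.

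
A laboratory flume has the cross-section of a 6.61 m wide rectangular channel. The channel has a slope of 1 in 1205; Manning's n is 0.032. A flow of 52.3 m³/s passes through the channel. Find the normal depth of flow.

Manning's equation rearranged: A R^(2/3) = nQ / (1·√S) = 0.032 × 52.3 / (√0.0008299) = 58.1.
Try y = 6.52 m: A R^(2/3) = 72.75 — too large.
Try y = 5.44 m: A R^(2/3) = 58.14 — ≈ 58.1.

y_n = 5.44 m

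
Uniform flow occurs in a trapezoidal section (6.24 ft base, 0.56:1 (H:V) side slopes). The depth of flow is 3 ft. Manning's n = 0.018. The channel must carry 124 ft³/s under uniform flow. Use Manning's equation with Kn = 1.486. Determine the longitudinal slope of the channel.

With bottom width b = 6.24 ft and side slope z = 0.56: A = (b + zy)y = (6.24 + 0.56×3)×3 = 23.76 ft²; P = b + 2y√(1+z²) = 6.24 + 2×3×1.146 = 13.12 ft.
Hydraulic radius R = A/P = 23.76/13.12 = 1.811 ft.
From Manning's equation, S = [nQ / (1.486 A R^(2/3))]² = [0.018 × 124 / (1.486 × 23.76 × 1.811^(2/3))]² = 0.00181.

S = 0.00181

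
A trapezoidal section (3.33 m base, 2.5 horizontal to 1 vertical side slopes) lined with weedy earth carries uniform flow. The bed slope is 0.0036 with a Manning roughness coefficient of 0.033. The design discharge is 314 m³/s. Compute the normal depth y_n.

y_n = 5.3 m

Manning's equation rearranged: A R^(2/3) = nQ / (1·√S) = 0.033 × 314 / (√0.0036) = 172.7.
Try y = 6.54 m: A R^(2/3) = 287.5 — too large.
Try y = 4.22 m: A R^(2/3) = 100.5 — too small.
Try y = 5.3 m: A R^(2/3) = 172.8 — close enough.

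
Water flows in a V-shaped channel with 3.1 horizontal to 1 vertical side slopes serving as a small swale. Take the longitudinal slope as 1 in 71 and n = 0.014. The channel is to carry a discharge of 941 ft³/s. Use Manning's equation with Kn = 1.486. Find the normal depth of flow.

Manning's equation rearranged: A R^(2/3) = nQ / (1.486·√S) = 0.014 × 941 / (1.486 × √0.01408) = 74.7.
At y = 4.68 ft: A R^(2/3) = 115.8 — too large.
At y = 2.94 ft: A R^(2/3) = 33.52 — too small.
At y = 3.97 ft: A R^(2/3) = 74.67 — ≈ 74.7.

y_n = 3.97 ft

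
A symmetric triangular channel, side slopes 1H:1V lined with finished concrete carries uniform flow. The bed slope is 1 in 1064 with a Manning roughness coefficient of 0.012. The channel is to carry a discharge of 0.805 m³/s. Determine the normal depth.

Manning's equation rearranged: A R^(2/3) = nQ / (1·√S) = 0.012 × 0.805 / (√0.0009398) = 0.3151.
Trying y = 0.586 m: A R^(2/3) = 0.1202 — too small.
Trying y = 0.993 m: A R^(2/3) = 0.4907 — too large.
Trying y = 0.841 m: A R^(2/3) = 0.3151 — close enough.

y_n = 0.841 m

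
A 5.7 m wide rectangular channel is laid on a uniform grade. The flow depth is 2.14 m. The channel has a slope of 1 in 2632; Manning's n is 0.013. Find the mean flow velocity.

V = 1.71 m/s

Flow area A = b·y = 5.7 × 2.14 = 12.2 m². Wetted perimeter P = b + 2y = 5.7 + 2×2.14 = 9.98 m.
Hydraulic radius R = A/P = 12.2/9.98 = 1.222 m.
From Manning's equation, V = (1/n) R^(2/3) S^(1/2) = (1/0.013) × 1.222^(2/3) × 0.0003799^(1/2) = 1.71 m/s.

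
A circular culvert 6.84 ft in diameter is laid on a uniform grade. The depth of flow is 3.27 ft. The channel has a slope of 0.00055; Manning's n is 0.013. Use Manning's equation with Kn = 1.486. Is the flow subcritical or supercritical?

For a circular section of diameter D = 6.84 ft at depth y = 3.27 ft, the central angle is θ = 2 arccos(1 − 2y/D) = 3.054 rad. Then A = (D²/8)(θ − sin θ) = 17.35 ft² and P = Dθ/2 = 10.44 ft.
Hydraulic radius R = A/P = 17.35/10.44 = 1.661 ft.
V = (1.486/n) R^(2/3) √S = (1.486/0.013) × 1.661^(2/3) × √0.00055 = 3.76 ft/s. Hydraulic depth D_h = A/T = 17.35/6.833 = 2.539 ft.
Froude number Fr = V/√(g·D_h) = 3.76/√(32.2×2.539) = 0.416, which is less than 1, so the flow is subcritical.

subcritical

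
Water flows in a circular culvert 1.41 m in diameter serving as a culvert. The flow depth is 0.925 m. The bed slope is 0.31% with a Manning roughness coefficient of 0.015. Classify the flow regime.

subcritical

For a circular section of diameter D = 1.41 m at depth y = 0.925 m, the central angle is θ = 2 arccos(1 − 2y/D) = 3.776 rad. Then A = (D²/8)(θ − sin θ) = 1.086 m² and P = Dθ/2 = 2.662 m.
Hydraulic radius R = A/P = 1.086/2.662 = 0.4078 m.
V = (1/n) R^(2/3) √S = (1/0.015) × 0.4078^(2/3) × √0.0031 = 2.041 m/s. Hydraulic depth D_h = A/T = 1.086/1.34 = 0.8106 m.
Froude number Fr = V/√(g·D_h) = 2.041/√(9.81×0.8106) = 0.724, which is less than 1, so the flow is subcritical.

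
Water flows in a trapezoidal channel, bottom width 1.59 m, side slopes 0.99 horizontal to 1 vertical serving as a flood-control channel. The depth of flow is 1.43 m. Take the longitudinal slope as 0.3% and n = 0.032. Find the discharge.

Q = 6.16 m³/s

With bottom width b = 1.59 m and side slope z = 0.99: A = (b + zy)y = (1.59 + 0.99×1.43)×1.43 = 4.298 m²; P = b + 2y√(1+z²) = 1.59 + 2×1.43×1.407 = 5.614 m.
Hydraulic radius R = A/P = 4.298/5.614 = 0.7655 m.
Manning's equation: Q = (1/n) A R^(2/3) S^(1/2) = (1/0.032) × 4.298 × 0.7655^(2/3) × 0.003^(1/2) = 6.16 m³/s.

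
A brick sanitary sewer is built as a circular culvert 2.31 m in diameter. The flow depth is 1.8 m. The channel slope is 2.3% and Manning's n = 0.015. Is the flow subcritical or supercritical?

supercritical

For a circular section of diameter D = 2.31 m at depth y = 1.8 m, the central angle is θ = 2 arccos(1 − 2y/D) = 4.327 rad. Then A = (D²/8)(θ − sin θ) = 3.504 m² and P = Dθ/2 = 4.997 m.
Hydraulic radius R = A/P = 3.504/4.997 = 0.7012 m.
V = (1/n) R^(2/3) √S = (1/0.015) × 0.7012^(2/3) × √0.023 = 7.98 m/s. Hydraulic depth D_h = A/T = 3.504/1.916 = 1.829 m.
Froude number Fr = V/√(g·D_h) = 7.98/√(9.81×1.829) = 1.88, which is greater than 1, so the flow is supercritical.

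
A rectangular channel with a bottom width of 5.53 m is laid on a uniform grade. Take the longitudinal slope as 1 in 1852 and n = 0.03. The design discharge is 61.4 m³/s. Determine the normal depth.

Manning's equation rearranged: A R^(2/3) = nQ / (1·√S) = 0.03 × 61.4 / (√0.00054) = 79.27.
Trying y = 10.7 m: A R^(2/3) = 100 — over.
Trying y = 6.91 m: A R^(2/3) = 60.15 — short.
Trying y = 8.74 m: A R^(2/3) = 79.27 — matches.

y_n = 8.74 m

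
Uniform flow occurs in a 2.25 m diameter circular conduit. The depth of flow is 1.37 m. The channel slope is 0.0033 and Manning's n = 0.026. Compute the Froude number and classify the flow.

For a circular section of diameter D = 2.25 m at depth y = 1.37 m, the central angle is θ = 2 arccos(1 − 2y/D) = 3.581 rad. Then A = (D²/8)(θ − sin θ) = 2.535 m² and P = Dθ/2 = 4.028 m.
Hydraulic radius R = A/P = 2.535/4.028 = 0.6293 m.
V = (1/n) R^(2/3) √S = (1/0.026) × 0.6293^(2/3) × √0.0033 = 1.622 m/s. Hydraulic depth D_h = A/T = 2.535/2.196 = 1.154 m.
Froude number Fr = V/√(g·D_h) = 1.622/√(9.81×1.154) = 0.482, which is less than 1, so the flow is subcritical.

subcritical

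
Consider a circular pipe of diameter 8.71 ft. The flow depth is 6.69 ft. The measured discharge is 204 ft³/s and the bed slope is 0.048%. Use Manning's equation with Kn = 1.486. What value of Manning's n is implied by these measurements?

For a circular section of diameter D = 8.71 ft at depth y = 6.69 ft, the central angle is θ = 2 arccos(1 − 2y/D) = 4.273 rad. Then A = (D²/8)(θ − sin θ) = 49.11 ft² and P = Dθ/2 = 18.61 ft.
Hydraulic radius R = A/P = 49.11/18.61 = 2.639 ft.
Rearranging Manning's equation: n = (1.486/Q) A R^(2/3) S^(1/2) = (1.486/204) × 49.11 × 2.639^(2/3) × √0.00048 = 0.015.

n = 0.015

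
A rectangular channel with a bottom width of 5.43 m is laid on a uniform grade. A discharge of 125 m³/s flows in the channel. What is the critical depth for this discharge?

y_c = 3.78 m

For a rectangular channel, critical depth y_c = (q²/g)^(1/3) where q = Q/b = 125/5.43 = 23.02 m²/s.
So y_c = (23.02²/9.81)^(1/3) = 3.78 m.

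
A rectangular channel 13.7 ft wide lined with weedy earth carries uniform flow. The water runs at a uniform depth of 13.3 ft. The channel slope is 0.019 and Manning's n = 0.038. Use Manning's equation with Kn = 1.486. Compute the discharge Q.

Flow area A = b·y = 13.7 × 13.3 = 182.2 ft². Wetted perimeter P = b + 2y = 13.7 + 2×13.3 = 40.3 ft.
Hydraulic radius R = A/P = 182.2/40.3 = 4.521 ft.
Manning's equation: Q = (1.486/n) A R^(2/3) S^(1/2) = (1.486/0.038) × 182.2 × 4.521^(2/3) × 0.019^(1/2) = 2690 ft³/s.

Q = 2690 ft³/s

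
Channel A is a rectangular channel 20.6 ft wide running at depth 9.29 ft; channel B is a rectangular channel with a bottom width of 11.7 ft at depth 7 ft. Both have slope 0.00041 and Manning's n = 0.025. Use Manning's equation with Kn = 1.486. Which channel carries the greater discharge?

channel A

Channel A: Flow area A = b·y = 20.6 × 9.29 = 191.4 ft². Wetted perimeter P = b + 2y = 20.6 + 2×9.29 = 39.18 ft. Hydraulic radius R = A/P = 191.4/39.18 = 4.884 ft. Q_A = (1.486/0.025)·191.4·4.884^(2/3)·√0.00041 = 663.1 ft³/s.
Channel B: Flow area A = b·y = 11.7 × 7 = 81.9 ft². Wetted perimeter P = b + 2y = 11.7 + 2×7 = 25.7 ft. Hydraulic radius R = A/P = 81.9/25.7 = 3.187 ft. Q_B = (1.486/0.025)·81.9·3.187^(2/3)·√0.00041 = 213.5 ft³/s.
Q_A = 663.1 ft³/s vs Q_B = 213.5 ft³/s, so channel A carries more.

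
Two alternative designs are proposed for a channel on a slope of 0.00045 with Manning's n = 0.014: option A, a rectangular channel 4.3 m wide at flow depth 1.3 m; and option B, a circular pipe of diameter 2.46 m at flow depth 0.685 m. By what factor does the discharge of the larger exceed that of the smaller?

Channel A: Flow area A = b·y = 4.3 × 1.3 = 5.59 m². Wetted perimeter P = b + 2y = 4.3 + 2×1.3 = 6.9 m. Hydraulic radius R = A/P = 5.59/6.9 = 0.8101 m. Q_A = (1/0.014)·5.59·0.8101^(2/3)·√0.00045 = 7.361 m³/s.
Channel B: For a circular section of diameter D = 2.46 m at depth y = 0.685 m, the central angle is θ = 2 arccos(1 − 2y/D) = 2.224 rad. Then A = (D²/8)(θ − sin θ) = 1.081 m² and P = Dθ/2 = 2.735 m. Hydraulic radius R = A/P = 1.081/2.735 = 0.3953 m. Q_B = (1/0.014)·1.081·0.3953^(2/3)·√0.00045 = 0.8822 m³/s.
The larger discharge is 7.361 m³/s and the smaller is 0.8822 m³/s; the ratio is 8.34.

8.34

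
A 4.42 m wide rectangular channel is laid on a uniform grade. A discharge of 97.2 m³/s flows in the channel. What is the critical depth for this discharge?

y_c = 3.67 m

For a rectangular channel, critical depth y_c = (q²/g)^(1/3) where q = Q/b = 97.2/4.42 = 21.99 m²/s.
So y_c = (21.99²/9.81)^(1/3) = 3.67 m.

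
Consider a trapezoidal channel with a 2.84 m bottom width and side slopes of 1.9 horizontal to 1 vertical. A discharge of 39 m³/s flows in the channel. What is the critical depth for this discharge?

At critical depth, Q² T / (g A³) = 1, i.e. A³/T = Q²/g = 39²/9.81 = 155.
Try y = 1.25 m: A³/T = 36.5 — short.
Try y = 1.97 m: A³/T = 211.2 — over.
Try y = 1.82 m: A³/T = 154.4 — close enough.

y_c = 1.82 m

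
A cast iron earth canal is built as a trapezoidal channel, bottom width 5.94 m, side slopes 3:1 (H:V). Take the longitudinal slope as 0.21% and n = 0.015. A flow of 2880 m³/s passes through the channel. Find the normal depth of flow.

Manning's equation rearranged: A R^(2/3) = nQ / (1·√S) = 0.015 × 2880 / (√0.0021) = 942.7.
At y = 12 m: A R^(2/3) = 1689 — high.
At y = 7.1 m: A R^(2/3) = 471.3 — low.
At y = 9.47 m: A R^(2/3) = 943.7 — matches.

y_n = 9.47 m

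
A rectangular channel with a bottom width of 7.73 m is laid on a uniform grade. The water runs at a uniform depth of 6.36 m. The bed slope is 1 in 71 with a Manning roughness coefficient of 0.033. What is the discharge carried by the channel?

Q = 317 m³/s

Flow area A = b·y = 7.73 × 6.36 = 49.16 m². Wetted perimeter P = b + 2y = 7.73 + 2×6.36 = 20.45 m.
Hydraulic radius R = A/P = 49.16/20.45 = 2.404 m.
Manning's equation: Q = (1/n) A R^(2/3) S^(1/2) = (1/0.033) × 49.16 × 2.404^(2/3) × 0.01408^(1/2) = 317 m³/s.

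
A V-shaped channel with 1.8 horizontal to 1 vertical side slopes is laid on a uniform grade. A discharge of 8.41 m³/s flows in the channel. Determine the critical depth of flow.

y_c = 1.35 m

At critical depth, Q² T / (g A³) = 1, i.e. A³/T = Q²/g = 8.41²/9.81 = 7.21.
Trying y = 1.63 m: A³/T = 18.64 — over.
Trying y = 1.35 m: A³/T = 7.264 — close enough.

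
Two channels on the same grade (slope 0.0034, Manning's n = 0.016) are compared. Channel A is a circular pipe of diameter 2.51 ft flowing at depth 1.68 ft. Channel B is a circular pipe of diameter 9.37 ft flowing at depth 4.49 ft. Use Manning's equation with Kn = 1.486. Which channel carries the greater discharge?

Channel A: For a circular section of diameter D = 2.51 ft at depth y = 1.68 ft, the central angle is θ = 2 arccos(1 − 2y/D) = 3.833 rad. Then A = (D²/8)(θ − sin θ) = 3.52 ft² and P = Dθ/2 = 4.81 ft. Hydraulic radius R = A/P = 3.52/4.81 = 0.7318 ft. Q_A = (1.486/0.016)·3.52·0.7318^(2/3)·√0.0034 = 15.48 ft³/s.
Channel B: For a circular section of diameter D = 9.37 ft at depth y = 4.49 ft, the central angle is θ = 2 arccos(1 − 2y/D) = 3.058 rad. Then A = (D²/8)(θ − sin θ) = 32.65 ft² and P = Dθ/2 = 14.33 ft. Hydraulic radius R = A/P = 32.65/14.33 = 2.279 ft. Q_B = (1.486/0.016)·32.65·2.279^(2/3)·√0.0034 = 306.2 ft³/s.
Q_A = 15.48 ft³/s vs Q_B = 306.2 ft³/s, so channel B carries more.

channel B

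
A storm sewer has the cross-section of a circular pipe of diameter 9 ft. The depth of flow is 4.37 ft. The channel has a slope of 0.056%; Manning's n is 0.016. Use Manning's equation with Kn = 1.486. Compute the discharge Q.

For a circular section of diameter D = 9 ft at depth y = 4.37 ft, the central angle is θ = 2 arccos(1 − 2y/D) = 3.084 rad. Then A = (D²/8)(θ − sin θ) = 30.64 ft² and P = Dθ/2 = 13.88 ft.
Hydraulic radius R = A/P = 30.64/13.88 = 2.208 ft.
Manning's equation: Q = (1.486/n) A R^(2/3) S^(1/2) = (1.486/0.016) × 30.64 × 2.208^(2/3) × 0.00056^(1/2) = 114 ft³/s.

Q = 114 ft³/s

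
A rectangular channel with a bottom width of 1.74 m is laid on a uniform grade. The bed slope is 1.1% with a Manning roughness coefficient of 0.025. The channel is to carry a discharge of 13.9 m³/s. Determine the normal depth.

Manning's equation rearranged: A R^(2/3) = nQ / (1·√S) = 0.025 × 13.9 / (√0.011) = 3.313.
At y = 2.05 m: A R^(2/3) = 2.568 — too small.
At y = 2.54 m: A R^(2/3) = 3.31 — ≈ 3.313.

y_n = 2.54 m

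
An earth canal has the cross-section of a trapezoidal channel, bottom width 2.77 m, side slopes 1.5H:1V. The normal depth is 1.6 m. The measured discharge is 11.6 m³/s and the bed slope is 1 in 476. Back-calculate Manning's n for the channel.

n = 0.032

With bottom width b = 2.77 m and side slope z = 1.5: A = (b + zy)y = (2.77 + 1.5×1.6)×1.6 = 8.272 m²; P = b + 2y√(1+z²) = 2.77 + 2×1.6×1.803 = 8.539 m.
Hydraulic radius R = A/P = 8.272/8.539 = 0.9687 m.
Rearranging Manning's equation: n = (1/Q) A R^(2/3) S^(1/2) = (1/11.6) × 8.272 × 0.9687^(2/3) × √0.002101 = 0.032.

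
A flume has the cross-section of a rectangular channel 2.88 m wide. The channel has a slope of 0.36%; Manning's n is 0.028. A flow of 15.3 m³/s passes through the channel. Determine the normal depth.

Manning's equation rearranged: A R^(2/3) = nQ / (1·√S) = 0.028 × 15.3 / (√0.0036) = 7.14.
Try y = 1.84 m: A R^(2/3) = 4.596 — short.
Try y = 3.03 m: A R^(2/3) = 8.587 — over.
Try y = 2.61 m: A R^(2/3) = 7.152 — matches.

y_n = 2.61 m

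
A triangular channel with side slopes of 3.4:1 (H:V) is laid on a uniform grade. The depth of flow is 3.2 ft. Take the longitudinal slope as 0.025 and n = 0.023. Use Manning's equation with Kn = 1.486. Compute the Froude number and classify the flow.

supercritical

For a triangular section with side slope z = 3.4: A = zy² = 3.4×3.2² = 34.82 ft²; P = 2y√(1+z²) = 2×3.2×3.544 = 22.68 ft.
Hydraulic radius R = A/P = 34.82/22.68 = 1.535 ft.
V = (1.486/n) R^(2/3) √S = (1.486/0.023) × 1.535^(2/3) × √0.025 = 13.59 ft/s. Hydraulic depth D_h = A/T = 34.82/21.76 = 1.6 ft.
Froude number Fr = V/√(g·D_h) = 13.59/√(32.2×1.6) = 1.89, which is greater than 1, so the flow is supercritical.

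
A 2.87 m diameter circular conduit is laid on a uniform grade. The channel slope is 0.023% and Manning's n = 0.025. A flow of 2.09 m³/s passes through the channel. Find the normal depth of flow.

y_n = 1.71 m

Manning's equation rearranged: A R^(2/3) = nQ / (1·√S) = 0.025 × 2.09 / (√0.00023) = 3.445.
Try y = 1.32 m: A R^(2/3) = 2.244 — short.
Try y = 2.17 m: A R^(2/3) = 4.772 — over.
Try y = 1.71 m: A R^(2/3) = 3.446 — close enough.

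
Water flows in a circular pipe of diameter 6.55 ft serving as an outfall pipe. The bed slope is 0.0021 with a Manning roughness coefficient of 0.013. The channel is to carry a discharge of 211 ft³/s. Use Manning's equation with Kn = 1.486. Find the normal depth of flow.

y_n = 4.68 ft

Manning's equation rearranged: A R^(2/3) = nQ / (1.486·√S) = 0.013 × 211 / (1.486 × √0.0021) = 40.28.
Try y = 5.21 ft: A R^(2/3) = 45.5 — high.
Try y = 3.65 ft: A R^(2/3) = 28 — low.
Try y = 4.68 ft: A R^(2/3) = 40.24 — matches.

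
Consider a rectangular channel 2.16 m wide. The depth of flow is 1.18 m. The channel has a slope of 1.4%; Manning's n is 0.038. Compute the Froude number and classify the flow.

subcritical

Flow area A = b·y = 2.16 × 1.18 = 2.549 m². Wetted perimeter P = b + 2y = 2.16 + 2×1.18 = 4.52 m.
Hydraulic radius R = A/P = 2.549/4.52 = 0.5639 m.
V = (1/n) R^(2/3) √S = (1/0.038) × 0.5639^(2/3) × √0.014 = 2.125 m/s. Hydraulic depth D_h = A/T = 2.549/2.16 = 1.18 m.
Froude number Fr = V/√(g·D_h) = 2.125/√(9.81×1.18) = 0.625, which is less than 1, so the flow is subcritical.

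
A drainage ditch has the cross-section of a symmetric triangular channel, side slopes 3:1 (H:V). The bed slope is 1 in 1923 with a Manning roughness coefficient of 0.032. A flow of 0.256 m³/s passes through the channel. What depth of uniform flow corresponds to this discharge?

Manning's equation rearranged: A R^(2/3) = nQ / (1·√S) = 0.032 × 0.256 / (√0.00052) = 0.3592.
Trying y = 0.671 m: A R^(2/3) = 0.6297 — over.
Trying y = 0.381 m: A R^(2/3) = 0.1392 — short.
Trying y = 0.544 m: A R^(2/3) = 0.3598 — ≈ 0.3592.

y_n = 0.544 m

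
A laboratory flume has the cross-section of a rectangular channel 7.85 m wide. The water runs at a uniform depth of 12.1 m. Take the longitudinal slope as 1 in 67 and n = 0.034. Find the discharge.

Flow area A = b·y = 7.85 × 12.1 = 94.98 m². Wetted perimeter P = b + 2y = 7.85 + 2×12.1 = 32.05 m.
Hydraulic radius R = A/P = 94.98/32.05 = 2.964 m.
Manning's equation: Q = (1/n) A R^(2/3) S^(1/2) = (1/0.034) × 94.98 × 2.964^(2/3) × 0.01493^(1/2) = 704 m³/s.

Q = 704 m³/s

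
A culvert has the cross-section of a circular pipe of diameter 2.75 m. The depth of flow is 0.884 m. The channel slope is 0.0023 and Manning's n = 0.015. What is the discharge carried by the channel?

Q = 3.31 m³/s

For a circular section of diameter D = 2.75 m at depth y = 0.884 m, the central angle is θ = 2 arccos(1 − 2y/D) = 2.411 rad. Then A = (D²/8)(θ − sin θ) = 1.649 m² and P = Dθ/2 = 3.316 m.
Hydraulic radius R = A/P = 1.649/3.316 = 0.4973 m.
Manning's equation: Q = (1/n) A R^(2/3) S^(1/2) = (1/0.015) × 1.649 × 0.4973^(2/3) × 0.0023^(1/2) = 3.31 m³/s.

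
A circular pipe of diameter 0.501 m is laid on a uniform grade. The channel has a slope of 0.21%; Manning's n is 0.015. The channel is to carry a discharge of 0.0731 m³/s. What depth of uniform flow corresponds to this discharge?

y_n = 0.246 m

Manning's equation rearranged: A R^(2/3) = nQ / (1·√S) = 0.015 × 0.0731 / (√0.0021) = 0.02393.
At y = 0.266 m: A R^(2/3) = 0.02728 — over.
At y = 0.246 m: A R^(2/3) = 0.02392 — close enough.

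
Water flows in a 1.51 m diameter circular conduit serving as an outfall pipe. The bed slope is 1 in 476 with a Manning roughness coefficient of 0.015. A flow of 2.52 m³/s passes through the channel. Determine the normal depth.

y_n = 1.1 m

Manning's equation rearranged: A R^(2/3) = nQ / (1·√S) = 0.015 × 2.52 / (√0.002101) = 0.8247.
Try y = 1.28 m: A R^(2/3) = 0.9619 — high.
Try y = 0.964 m: A R^(2/3) = 0.6894 — low.
Try y = 1.1 m: A R^(2/3) = 0.8238 — close enough.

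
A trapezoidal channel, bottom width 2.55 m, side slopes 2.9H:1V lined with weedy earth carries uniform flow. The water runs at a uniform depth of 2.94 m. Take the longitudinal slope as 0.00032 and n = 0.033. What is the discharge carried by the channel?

Q = 24 m³/s

With bottom width b = 2.55 m and side slope z = 2.9: A = (b + zy)y = (2.55 + 2.9×2.94)×2.94 = 32.56 m²; P = b + 2y√(1+z²) = 2.55 + 2×2.94×3.068 = 20.59 m.
Hydraulic radius R = A/P = 32.56/20.59 = 1.582 m.
Manning's equation: Q = (1/n) A R^(2/3) S^(1/2) = (1/0.033) × 32.56 × 1.582^(2/3) × 0.00032^(1/2) = 24 m³/s.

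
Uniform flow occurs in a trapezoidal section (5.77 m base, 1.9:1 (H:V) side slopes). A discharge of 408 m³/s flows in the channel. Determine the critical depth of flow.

At critical depth, Q² T / (g A³) = 1, i.e. A³/T = Q²/g = 408²/9.81 = 16970.
Trying y = 5.52 m: A³/T = 27020 — over.
Trying y = 4.28 m: A³/T = 9560 — short.
Trying y = 4.93 m: A³/T = 16960 — matches.

y_c = 4.93 m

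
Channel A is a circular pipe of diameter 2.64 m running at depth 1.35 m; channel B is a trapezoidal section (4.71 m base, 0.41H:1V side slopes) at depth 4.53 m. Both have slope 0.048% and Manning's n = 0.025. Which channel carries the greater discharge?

Channel A: For a circular section of diameter D = 2.64 m at depth y = 1.35 m, the central angle is θ = 2 arccos(1 − 2y/D) = 3.187 rad. Then A = (D²/8)(θ − sin θ) = 2.816 m² and P = Dθ/2 = 4.207 m. Hydraulic radius R = A/P = 2.816/4.207 = 0.6694 m. Q_A = (1/0.025)·2.816·0.6694^(2/3)·√0.00048 = 1.889 m³/s.
Channel B: With bottom width b = 4.71 m and side slope z = 0.41: A = (b + zy)y = (4.71 + 0.41×4.53)×4.53 = 29.75 m²; P = b + 2y√(1+z²) = 4.71 + 2×4.53×1.081 = 14.5 m. Hydraulic radius R = A/P = 29.75/14.5 = 2.051 m. Q_B = (1/0.025)·29.75·2.051^(2/3)·√0.00048 = 42.09 m³/s.
Q_A = 1.889 m³/s vs Q_B = 42.09 m³/s, so channel B carries more.

channel B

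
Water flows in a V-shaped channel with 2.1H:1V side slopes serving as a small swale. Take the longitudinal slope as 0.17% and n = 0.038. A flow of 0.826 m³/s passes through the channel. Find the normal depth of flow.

Manning's equation rearranged: A R^(2/3) = nQ / (1·√S) = 0.038 × 0.826 / (√0.0017) = 0.7613.
Trying y = 0.994 m: A R^(2/3) = 1.216 — over.
Trying y = 0.834 m: A R^(2/3) = 0.7616 — close enough.

y_n = 0.834 m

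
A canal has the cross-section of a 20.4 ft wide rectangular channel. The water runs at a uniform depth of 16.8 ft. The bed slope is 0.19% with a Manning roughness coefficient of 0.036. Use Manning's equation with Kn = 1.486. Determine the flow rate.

Q = 2110 ft³/s

Flow area A = b·y = 20.4 × 16.8 = 342.7 ft². Wetted perimeter P = b + 2y = 20.4 + 2×16.8 = 54 ft.
Hydraulic radius R = A/P = 342.7/54 = 6.347 ft.
Manning's equation: Q = (1.486/n) A R^(2/3) S^(1/2) = (1.486/0.036) × 342.7 × 6.347^(2/3) × 0.0019^(1/2) = 2110 ft³/s.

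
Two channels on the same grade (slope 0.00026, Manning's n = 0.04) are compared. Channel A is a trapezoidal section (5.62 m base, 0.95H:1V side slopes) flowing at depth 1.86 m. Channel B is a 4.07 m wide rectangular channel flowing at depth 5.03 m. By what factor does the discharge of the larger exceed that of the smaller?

Channel A: With bottom width b = 5.62 m and side slope z = 0.95: A = (b + zy)y = (5.62 + 0.95×1.86)×1.86 = 13.74 m²; P = b + 2y√(1+z²) = 5.62 + 2×1.86×1.379 = 10.75 m. Hydraulic radius R = A/P = 13.74/10.75 = 1.278 m. Q_A = (1/0.04)·13.74·1.278^(2/3)·√0.00026 = 6.523 m³/s.
Channel B: Flow area A = b·y = 4.07 × 5.03 = 20.47 m². Wetted perimeter P = b + 2y = 4.07 + 2×5.03 = 14.13 m. Hydraulic radius R = A/P = 20.47/14.13 = 1.449 m. Q_B = (1/0.04)·20.47·1.449^(2/3)·√0.00026 = 10.57 m³/s.
The larger discharge is 10.57 m³/s and the smaller is 6.523 m³/s; the ratio is 1.62.

1.62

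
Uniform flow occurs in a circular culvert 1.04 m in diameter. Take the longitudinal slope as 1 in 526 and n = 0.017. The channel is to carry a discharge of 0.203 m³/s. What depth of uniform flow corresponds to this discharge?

y_n = 0.338 m

Manning's equation rearranged: A R^(2/3) = nQ / (1·√S) = 0.017 × 0.203 / (√0.001901) = 0.07915.
At y = 0.383 m: A R^(2/3) = 0.1001 — too large.
At y = 0.274 m: A R^(2/3) = 0.05258 — too small.
At y = 0.338 m: A R^(2/3) = 0.07905 — ≈ 0.07915.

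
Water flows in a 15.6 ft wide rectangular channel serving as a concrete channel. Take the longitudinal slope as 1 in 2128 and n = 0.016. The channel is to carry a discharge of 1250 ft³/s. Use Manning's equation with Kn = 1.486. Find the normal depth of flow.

Manning's equation rearranged: A R^(2/3) = nQ / (1.486·√S) = 0.016 × 1250 / (1.486 × √0.0004699) = 620.9.
Try y = 16.9 ft: A R^(2/3) = 805.1 — over.
Try y = 13.7 ft: A R^(2/3) = 622.4 — ≈ 620.9.

y_n = 13.7 ft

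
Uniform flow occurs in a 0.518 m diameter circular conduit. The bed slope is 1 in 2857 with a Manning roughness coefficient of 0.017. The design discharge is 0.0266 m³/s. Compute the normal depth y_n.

y_n = 0.243 m

Manning's equation rearranged: A R^(2/3) = nQ / (1·√S) = 0.017 × 0.0266 / (√0.00035) = 0.02417.
At y = 0.211 m: A R^(2/3) = 0.01879 — short.
At y = 0.303 m: A R^(2/3) = 0.03485 — over.
At y = 0.243 m: A R^(2/3) = 0.02417 — matches.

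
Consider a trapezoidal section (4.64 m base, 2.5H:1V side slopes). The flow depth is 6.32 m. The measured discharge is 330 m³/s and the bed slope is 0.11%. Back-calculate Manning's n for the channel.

n = 0.029

With bottom width b = 4.64 m and side slope z = 2.5: A = (b + zy)y = (4.64 + 2.5×6.32)×6.32 = 129.2 m²; P = b + 2y√(1+z²) = 4.64 + 2×6.32×2.693 = 38.67 m.
Hydraulic radius R = A/P = 129.2/38.67 = 3.34 m.
Rearranging Manning's equation: n = (1/Q) A R^(2/3) S^(1/2) = (1/330) × 129.2 × 3.34^(2/3) × √0.0011 = 0.029.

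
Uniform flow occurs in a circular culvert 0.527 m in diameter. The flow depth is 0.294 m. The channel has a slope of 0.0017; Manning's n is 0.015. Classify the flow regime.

For a circular section of diameter D = 0.527 m at depth y = 0.294 m, the central angle is θ = 2 arccos(1 − 2y/D) = 3.374 rad. Then A = (D²/8)(θ − sin θ) = 0.1251 m² and P = Dθ/2 = 0.8889 m.
Hydraulic radius R = A/P = 0.1251/0.8889 = 0.1407 m.
V = (1/n) R^(2/3) √S = (1/0.015) × 0.1407^(2/3) × √0.0017 = 0.7437 m/s. Hydraulic depth D_h = A/T = 0.1251/0.5235 = 0.239 m.
Froude number Fr = V/√(g·D_h) = 0.7437/√(9.81×0.239) = 0.486, which is less than 1, so the flow is subcritical.

subcritical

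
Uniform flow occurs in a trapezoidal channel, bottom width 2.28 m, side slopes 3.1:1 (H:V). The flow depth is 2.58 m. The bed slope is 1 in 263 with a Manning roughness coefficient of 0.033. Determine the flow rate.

With bottom width b = 2.28 m and side slope z = 3.1: A = (b + zy)y = (2.28 + 3.1×2.58)×2.58 = 26.52 m²; P = b + 2y√(1+z²) = 2.28 + 2×2.58×3.257 = 19.09 m.
Hydraulic radius R = A/P = 26.52/19.09 = 1.389 m.
Manning's equation: Q = (1/n) A R^(2/3) S^(1/2) = (1/0.033) × 26.52 × 1.389^(2/3) × 0.003802^(1/2) = 61.7 m³/s.

Q = 61.7 m³/s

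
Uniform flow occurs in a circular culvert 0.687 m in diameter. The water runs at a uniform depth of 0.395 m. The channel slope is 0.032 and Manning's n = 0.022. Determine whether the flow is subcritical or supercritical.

For a circular section of diameter D = 0.687 m at depth y = 0.395 m, the central angle is θ = 2 arccos(1 − 2y/D) = 3.443 rad. Then A = (D²/8)(θ − sin θ) = 0.2206 m² and P = Dθ/2 = 1.183 m.
Hydraulic radius R = A/P = 0.2206/1.183 = 0.1865 m.
V = (1/n) R^(2/3) √S = (1/0.022) × 0.1865^(2/3) × √0.032 = 2.655 m/s. Hydraulic depth D_h = A/T = 0.2206/0.6792 = 0.3248 m.
Froude number Fr = V/√(g·D_h) = 2.655/√(9.81×0.3248) = 1.49, which is greater than 1, so the flow is supercritical.

supercritical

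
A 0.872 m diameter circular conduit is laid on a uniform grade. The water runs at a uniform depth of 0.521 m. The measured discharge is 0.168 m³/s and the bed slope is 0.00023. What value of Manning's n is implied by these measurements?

n = 0.013

For a circular section of diameter D = 0.872 m at depth y = 0.521 m, the central angle is θ = 2 arccos(1 − 2y/D) = 3.534 rad. Then A = (D²/8)(θ − sin θ) = 0.3722 m² and P = Dθ/2 = 1.541 m.
Hydraulic radius R = A/P = 0.3722/1.541 = 0.2416 m.
Rearranging Manning's equation: n = (1/Q) A R^(2/3) S^(1/2) = (1/0.168) × 0.3722 × 0.2416^(2/3) × √0.00023 = 0.013.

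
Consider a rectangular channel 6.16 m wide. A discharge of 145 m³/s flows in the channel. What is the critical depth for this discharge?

For a rectangular channel, critical depth y_c = (q²/g)^(1/3) where q = Q/b = 145/6.16 = 23.54 m²/s.
So y_c = (23.54²/9.81)^(1/3) = 3.84 m.

y_c = 3.84 m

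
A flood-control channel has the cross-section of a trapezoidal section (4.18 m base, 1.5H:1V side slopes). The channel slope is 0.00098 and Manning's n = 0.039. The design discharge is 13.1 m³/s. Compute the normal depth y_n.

Manning's equation rearranged: A R^(2/3) = nQ / (1·√S) = 0.039 × 13.1 / (√0.00098) = 16.32.
At y = 1.45 m: A R^(2/3) = 9.088 — short.
At y = 2.33 m: A R^(2/3) = 22.61 — over.
At y = 1.97 m: A R^(2/3) = 16.27 — close enough.

y_n = 1.97 m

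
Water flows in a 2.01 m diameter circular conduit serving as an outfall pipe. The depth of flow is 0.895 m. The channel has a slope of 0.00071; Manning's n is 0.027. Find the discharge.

Q = 0.809 m³/s

For a circular section of diameter D = 2.01 m at depth y = 0.895 m, the central angle is θ = 2 arccos(1 − 2y/D) = 2.922 rad. Then A = (D²/8)(θ − sin θ) = 1.366 m² and P = Dθ/2 = 2.937 m.
Hydraulic radius R = A/P = 1.366/2.937 = 0.4651 m.
Manning's equation: Q = (1/n) A R^(2/3) S^(1/2) = (1/0.027) × 1.366 × 0.4651^(2/3) × 0.00071^(1/2) = 0.809 m³/s.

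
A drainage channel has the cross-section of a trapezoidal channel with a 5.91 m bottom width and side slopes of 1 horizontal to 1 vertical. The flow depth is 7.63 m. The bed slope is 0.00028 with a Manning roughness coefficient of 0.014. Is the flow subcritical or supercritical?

subcritical

With bottom width b = 5.91 m and side slope z = 1: A = (b + zy)y = (5.91 + 1×7.63)×7.63 = 103.3 m²; P = b + 2y√(1+z²) = 5.91 + 2×7.63×1.414 = 27.49 m.
Hydraulic radius R = A/P = 103.3/27.49 = 3.758 m.
V = (1/n) R^(2/3) √S = (1/0.014) × 3.758^(2/3) × √0.00028 = 2.889 m/s. Hydraulic depth D_h = A/T = 103.3/21.17 = 4.88 m.
Froude number Fr = V/√(g·D_h) = 2.889/√(9.81×4.88) = 0.418, which is less than 1, so the flow is subcritical.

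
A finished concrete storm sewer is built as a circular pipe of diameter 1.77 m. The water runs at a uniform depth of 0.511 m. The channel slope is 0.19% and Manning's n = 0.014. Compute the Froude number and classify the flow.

For a circular section of diameter D = 1.77 m at depth y = 0.511 m, the central angle is θ = 2 arccos(1 − 2y/D) = 2.269 rad. Then A = (D²/8)(θ − sin θ) = 0.5886 m² and P = Dθ/2 = 2.008 m.
Hydraulic radius R = A/P = 0.5886/2.008 = 0.2931 m.
V = (1/n) R^(2/3) √S = (1/0.014) × 0.2931^(2/3) × √0.0019 = 1.374 m/s. Hydraulic depth D_h = A/T = 0.5886/1.604 = 0.3669 m.
Froude number Fr = V/√(g·D_h) = 1.374/√(9.81×0.3669) = 0.724, which is less than 1, so the flow is subcritical.

subcritical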